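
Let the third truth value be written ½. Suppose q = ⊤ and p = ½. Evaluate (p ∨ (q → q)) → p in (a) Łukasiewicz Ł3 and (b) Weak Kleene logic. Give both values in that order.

½; ½

In Łukasiewicz Ł3: q → q = ⊤ → ⊤ = ⊤
p ∨ (q → q) = ½ ∨ ⊤ = ⊤
(p ∨ (q → q)) → p = ⊤ → ½ = ½
In Weak Kleene logic: q → q = ⊤ → ⊤ = ⊤
p ∨ (q → q) = ½ ∨ ⊤ = ½
(p ∨ (q → q)) → p = ½ → ½ = ½  [any arg is the third value ⇒ result is the third value]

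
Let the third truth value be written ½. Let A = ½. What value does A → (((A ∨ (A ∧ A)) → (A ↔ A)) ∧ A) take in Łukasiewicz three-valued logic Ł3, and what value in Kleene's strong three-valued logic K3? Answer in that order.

⊤; ½

In Łukasiewicz three-valued logic Ł3: A ∧ A = ½ ∧ ½ = ½
A ∨ (A ∧ A) = ½ ∨ ½ = ½
A ↔ A = ½ ↔ ½ = ⊤
(A ∨ (A ∧ A)) → (A ↔ A) = ½ → ⊤ = ⊤
((A ∨ (A ∧ A)) → (A ↔ A)) ∧ A = ⊤ ∧ ½ = ½
A → (((A ∨ (A ∧ A)) → (A ↔ A)) ∧ A) = ½ → ½ = ⊤
In Kleene's strong three-valued logic K3: A ∧ A = ½ ∧ ½ = ½
A ∨ (A ∧ A) = ½ ∨ ½ = ½
A ↔ A = ½ ↔ ½ = ½
(A ∨ (A ∧ A)) → (A ↔ A) = ½ → ½ = ½  [¬½ ∨ ½]
((A ∨ (A ∧ A)) → (A ↔ A)) ∧ A = ½ ∧ ½ = ½
A → (((A ∨ (A ∧ A)) → (A ↔ A)) ∧ A) = ½ → ½ = ½
They differ because Łukasiewicz three-valued logic Ł3 and Kleene's strong three-valued logic K3 treat ½ differently under implication.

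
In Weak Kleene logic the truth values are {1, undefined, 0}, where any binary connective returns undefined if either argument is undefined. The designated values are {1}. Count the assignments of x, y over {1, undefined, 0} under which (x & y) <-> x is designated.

3

Designated under: (x=1, y=1); (x=0, y=1); (x=0, y=0).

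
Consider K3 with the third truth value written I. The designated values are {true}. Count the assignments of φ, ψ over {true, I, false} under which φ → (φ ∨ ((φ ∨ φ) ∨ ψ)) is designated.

7

Of the 9 assignments, 7 give a value in {true}.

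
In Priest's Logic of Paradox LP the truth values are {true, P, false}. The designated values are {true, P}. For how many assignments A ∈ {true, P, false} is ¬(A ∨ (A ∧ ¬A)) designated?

2

A=true: false ·
A=P: P ✓
A=false: true ✓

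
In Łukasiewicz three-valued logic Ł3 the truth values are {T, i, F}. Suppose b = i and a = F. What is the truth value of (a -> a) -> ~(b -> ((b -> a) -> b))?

F

a -> a = F -> F = T
b -> a = i -> F = i  [min(1, 1−½+0)]
(b -> a) -> b = i -> i = T
b -> ((b -> a) -> b) = i -> T = T
~(b -> ((b -> a) -> b)) = ~T = F
(a -> a) -> ~(b -> ((b -> a) -> b)) = T -> F = F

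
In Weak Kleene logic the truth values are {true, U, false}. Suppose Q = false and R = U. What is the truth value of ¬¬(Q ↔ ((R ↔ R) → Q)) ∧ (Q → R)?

R ↔ R = U ↔ U = U
(R ↔ R) → Q = U → false = U  [any arg is the third value ⇒ result is the third value]
Q ↔ ((R ↔ R) → Q) = false ↔ U = U
¬(Q ↔ ((R ↔ R) → Q)) = ¬U = U
¬¬(Q ↔ ((R ↔ R) → Q)) = ¬U = U
Q → R = false → U = U
¬¬(Q ↔ ((R ↔ R) → Q)) ∧ (Q → R) = U ∧ U = U

U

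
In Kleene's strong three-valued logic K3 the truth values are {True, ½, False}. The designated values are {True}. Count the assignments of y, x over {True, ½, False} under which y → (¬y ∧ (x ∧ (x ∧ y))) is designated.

Designated under: (y=False, x=True); (y=False, x=½); (y=False, x=False).

3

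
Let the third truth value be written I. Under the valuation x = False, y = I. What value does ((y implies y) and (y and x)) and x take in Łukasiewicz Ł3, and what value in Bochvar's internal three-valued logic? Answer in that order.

False; I

In Łukasiewicz Ł3: y implies y = I implies I = True
y and x = I and False = False
(y implies y) and (y and x) = True and False = False
((y implies y) and (y and x)) and x = False and False = False
In Bochvar's internal three-valued logic: y implies y = I implies I = I  [any arg is the third value ⇒ result is the third value]
y and x = I and False = I
(y implies y) and (y and x) = I and I = I
((y implies y) and (y and x)) and x = I and False = I
They differ because Łukasiewicz Ł3 and Bochvar's internal three-valued logic treat I differently under the binary connectives.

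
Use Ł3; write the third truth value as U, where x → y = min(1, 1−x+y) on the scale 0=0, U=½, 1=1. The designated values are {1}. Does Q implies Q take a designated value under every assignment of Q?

Yes

Every assignment of Q over {1, U, 0} gives a value in {1}.
In particular, with Q=U: Q implies Q = 1.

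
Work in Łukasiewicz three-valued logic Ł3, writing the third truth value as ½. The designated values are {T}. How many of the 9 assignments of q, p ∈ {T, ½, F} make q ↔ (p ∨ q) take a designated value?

Of the 9 assignments, 6 give a value in {T}.

6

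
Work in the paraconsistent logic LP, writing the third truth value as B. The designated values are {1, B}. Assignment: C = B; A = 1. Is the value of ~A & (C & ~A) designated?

No

~A = ~1 = 0
~A = ~1 = 0
C & ~A = B & 0 = 0
~A & (C & ~A) = 0 & 0 = 0
0 ∉ {1, B}.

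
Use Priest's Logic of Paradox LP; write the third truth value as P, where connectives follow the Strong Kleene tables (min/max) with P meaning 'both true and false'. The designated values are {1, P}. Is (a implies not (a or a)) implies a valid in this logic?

No

Countermodel: a=0 gives 0, which is not designated.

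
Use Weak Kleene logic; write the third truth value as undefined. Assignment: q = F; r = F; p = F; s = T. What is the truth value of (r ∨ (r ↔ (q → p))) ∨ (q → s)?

T

q → p = F → F = T
r ↔ (q → p) = F ↔ T = F
r ∨ (r ↔ (q → p)) = F ∨ F = F
q → s = F → T = T
(r ∨ (r ↔ (q → p))) ∨ (q → s) = F ∨ T = T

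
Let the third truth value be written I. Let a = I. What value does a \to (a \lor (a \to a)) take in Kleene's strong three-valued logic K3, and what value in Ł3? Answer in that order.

I; ⊤

In Kleene's strong three-valued logic K3: a \to a = I \to I = I  [\lnot I \lor I]
a \lor (a \to a) = I \lor I = I
a \to (a \lor (a \to a)) = I \to I = I
In Ł3: a \to a = I \to I = ⊤  [min(1, 1−½+½)]
a \lor (a \to a) = I \lor ⊤ = ⊤
a \to (a \lor (a \to a)) = I \to ⊤ = ⊤
They differ because Kleene's strong three-valued logic K3 and Ł3 treat I differently under implication.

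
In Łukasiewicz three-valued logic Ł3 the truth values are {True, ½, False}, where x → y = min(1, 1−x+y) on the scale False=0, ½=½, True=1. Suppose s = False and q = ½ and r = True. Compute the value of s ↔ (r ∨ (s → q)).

s → q = False → ½ = True
r ∨ (s → q) = True ∨ True = True
s ↔ (r ∨ (s → q)) = False ↔ True = False

False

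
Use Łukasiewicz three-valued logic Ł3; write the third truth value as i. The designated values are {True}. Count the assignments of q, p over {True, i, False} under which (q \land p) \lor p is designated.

3

Designated under: (q=True, p=True); (q=i, p=True); (q=False, p=True).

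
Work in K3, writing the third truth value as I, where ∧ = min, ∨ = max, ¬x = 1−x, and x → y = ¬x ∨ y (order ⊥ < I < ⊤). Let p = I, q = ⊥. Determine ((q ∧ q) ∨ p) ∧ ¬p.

q ∧ q = ⊥ ∧ ⊥ = ⊥
(q ∧ q) ∨ p = ⊥ ∨ I = I
¬p = ¬I = I
((q ∧ q) ∨ p) ∧ ¬p = I ∧ I = I

I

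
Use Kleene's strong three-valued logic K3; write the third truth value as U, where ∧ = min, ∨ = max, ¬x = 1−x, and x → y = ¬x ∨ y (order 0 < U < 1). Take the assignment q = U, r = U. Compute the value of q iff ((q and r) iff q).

U

q and r = U and U = U
(q and r) iff q = U iff U = U
q iff ((q and r) iff q) = U iff U = U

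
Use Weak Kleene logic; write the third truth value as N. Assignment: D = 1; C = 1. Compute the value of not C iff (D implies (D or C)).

0

not C = not 1 = 0
D or C = 1 or 1 = 1
D implies (D or C) = 1 implies 1 = 1
not C iff (D implies (D or C)) = 0 iff 1 = 0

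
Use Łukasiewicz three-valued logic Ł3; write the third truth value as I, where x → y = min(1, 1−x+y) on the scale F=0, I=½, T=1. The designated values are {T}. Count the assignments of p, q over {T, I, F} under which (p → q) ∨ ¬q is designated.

8

Of the 9 assignments, 8 give a value in {T}.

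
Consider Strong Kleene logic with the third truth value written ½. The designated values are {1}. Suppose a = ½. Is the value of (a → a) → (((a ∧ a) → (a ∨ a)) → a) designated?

No

a → a = ½ → ½ = ½
a ∧ a = ½ ∧ ½ = ½
a ∨ a = ½ ∨ ½ = ½
(a ∧ a) → (a ∨ a) = ½ → ½ = ½
((a ∧ a) → (a ∨ a)) → a = ½ → ½ = ½
(a → a) → (((a ∧ a) → (a ∨ a)) → a) = ½ → ½ = ½
½ ∉ {1}.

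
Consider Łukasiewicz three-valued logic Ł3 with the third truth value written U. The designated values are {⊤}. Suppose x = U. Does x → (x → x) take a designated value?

x → x = U → U = ⊤  [min(1, 1−½+½)]
x → (x → x) = U → ⊤ = ⊤
⊤ ∈ {⊤}.

Yes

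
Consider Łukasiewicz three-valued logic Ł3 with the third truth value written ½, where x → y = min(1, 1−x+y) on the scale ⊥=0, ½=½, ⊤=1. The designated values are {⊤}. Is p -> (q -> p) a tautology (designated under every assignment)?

Yes

Every assignment of p, q over {⊤, ½, ⊥} gives a value in {⊤}.
In particular, with p=½, q=½: p -> (q -> p) = ⊤.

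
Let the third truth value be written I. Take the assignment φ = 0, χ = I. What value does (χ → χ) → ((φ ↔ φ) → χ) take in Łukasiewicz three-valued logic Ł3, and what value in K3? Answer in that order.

I; I

In Łukasiewicz three-valued logic Ł3: χ → χ = I → I = 1
φ ↔ φ = 0 ↔ 0 = 1
(φ ↔ φ) → χ = 1 → I = I
(χ → χ) → ((φ ↔ φ) → χ) = 1 → I = I
In K3: χ → χ = I → I = I
φ ↔ φ = 0 ↔ 0 = 1
(φ ↔ φ) → χ = 1 → I = I
(χ → χ) → ((φ ↔ φ) → χ) = I → I = I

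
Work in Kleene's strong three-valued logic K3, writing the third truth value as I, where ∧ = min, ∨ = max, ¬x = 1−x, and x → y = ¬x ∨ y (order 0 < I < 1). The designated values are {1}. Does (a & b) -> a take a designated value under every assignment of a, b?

Countermodel: a=I, b=1 gives I, which is not designated.

No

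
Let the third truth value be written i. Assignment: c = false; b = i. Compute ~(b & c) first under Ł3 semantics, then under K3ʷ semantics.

In Ł3: b & c = i & false = false
~(b & c) = ~false = true
In K3ʷ: b & c = i & false = i
~(b & c) = ~i = i
They differ because Ł3 and K3ʷ treat i differently under the binary connectives.

true; i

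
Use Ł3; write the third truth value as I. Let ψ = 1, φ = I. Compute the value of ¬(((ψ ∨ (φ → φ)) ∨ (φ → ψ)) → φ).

φ → φ = I → I = 1
ψ ∨ (φ → φ) = 1 ∨ 1 = 1
φ → ψ = I → 1 = 1
(ψ ∨ (φ → φ)) ∨ (φ → ψ) = 1 ∨ 1 = 1
((ψ ∨ (φ → φ)) ∨ (φ → ψ)) → φ = 1 → I = I
¬(((ψ ∨ (φ → φ)) ∨ (φ → ψ)) → φ) = ¬I = I

I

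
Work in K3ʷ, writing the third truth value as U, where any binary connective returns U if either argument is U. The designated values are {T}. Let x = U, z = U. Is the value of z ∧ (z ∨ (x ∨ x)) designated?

x ∨ x = U ∨ U = U
z ∨ (x ∨ x) = U ∨ U = U
z ∧ (z ∨ (x ∨ x)) = U ∧ U = U
U ∉ {T}.

No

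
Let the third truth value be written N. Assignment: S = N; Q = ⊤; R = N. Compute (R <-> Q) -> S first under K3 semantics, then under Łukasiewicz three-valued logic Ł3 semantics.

In K3: R <-> Q = N <-> ⊤ = N
(R <-> Q) -> S = N -> N = N  [~N | N]
In Łukasiewicz three-valued logic Ł3: R <-> Q = N <-> ⊤ = N
(R <-> Q) -> S = N -> N = ⊤
They differ because K3 and Łukasiewicz three-valued logic Ł3 treat N differently under implication.

N; ⊤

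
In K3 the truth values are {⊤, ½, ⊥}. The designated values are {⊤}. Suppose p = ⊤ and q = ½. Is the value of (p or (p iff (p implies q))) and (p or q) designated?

p implies q = ⊤ implies ½ = ½  [not ⊤ or ½]
p iff (p implies q) = ⊤ iff ½ = ½
p or (p iff (p implies q)) = ⊤ or ½ = ⊤
p or q = ⊤ or ½ = ⊤
(p or (p iff (p implies q))) and (p or q) = ⊤ and ⊤ = ⊤
⊤ ∈ {⊤}.

Yes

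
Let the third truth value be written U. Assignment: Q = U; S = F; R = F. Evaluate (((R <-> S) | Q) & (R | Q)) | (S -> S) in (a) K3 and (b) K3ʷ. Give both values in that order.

T; U

In K3: R <-> S = F <-> F = T
(R <-> S) | Q = T | U = T
R | Q = F | U = U
((R <-> S) | Q) & (R | Q) = T & U = U
S -> S = F -> F = T
(((R <-> S) | Q) & (R | Q)) | (S -> S) = U | T = T
In K3ʷ: R <-> S = F <-> F = T
(R <-> S) | Q = T | U = U
R | Q = F | U = U
((R <-> S) | Q) & (R | Q) = U & U = U
S -> S = F -> F = T
(((R <-> S) | Q) & (R | Q)) | (S -> S) = U | T = U
They differ because K3 and K3ʷ treat U differently under the binary connectives.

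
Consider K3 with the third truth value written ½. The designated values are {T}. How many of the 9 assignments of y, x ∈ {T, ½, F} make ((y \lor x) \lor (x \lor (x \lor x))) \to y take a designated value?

4

Designated under: (y=T, x=T); (y=T, x=½); (y=T, x=F); (y=F, x=F).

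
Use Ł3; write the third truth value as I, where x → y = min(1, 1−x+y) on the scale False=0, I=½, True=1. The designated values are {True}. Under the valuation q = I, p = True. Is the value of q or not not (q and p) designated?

q and p = I and True = I
not (q and p) = not I = I
not not (q and p) = not I = I
q or not not (q and p) = I or I = I
I ∉ {True}.

No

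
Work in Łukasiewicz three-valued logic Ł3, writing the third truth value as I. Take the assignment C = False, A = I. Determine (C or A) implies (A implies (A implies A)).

True

C or A = False or I = I
A implies A = I implies I = True  [min(1, 1−½+½)]
A implies (A implies A) = I implies True = True
(C or A) implies (A implies (A implies A)) = I implies True = True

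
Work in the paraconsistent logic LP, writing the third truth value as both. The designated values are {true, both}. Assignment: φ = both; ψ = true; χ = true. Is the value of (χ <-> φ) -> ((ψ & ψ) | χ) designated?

Yes

χ <-> φ = true <-> both = both
ψ & ψ = true & true = true
(ψ & ψ) | χ = true | true = true
(χ <-> φ) -> ((ψ & ψ) | χ) = both -> true = true  [~both | true]
true ∈ {true, both}.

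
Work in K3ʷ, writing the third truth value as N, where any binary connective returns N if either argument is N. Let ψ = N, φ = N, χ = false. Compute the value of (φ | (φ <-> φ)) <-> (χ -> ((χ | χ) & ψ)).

φ <-> φ = N <-> N = N
φ | (φ <-> φ) = N | N = N
χ | χ = false | false = false
(χ | χ) & ψ = false & N = N
χ -> ((χ | χ) & ψ) = false -> N = N
(φ | (φ <-> φ)) <-> (χ -> ((χ | χ) & ψ)) = N <-> N = N

N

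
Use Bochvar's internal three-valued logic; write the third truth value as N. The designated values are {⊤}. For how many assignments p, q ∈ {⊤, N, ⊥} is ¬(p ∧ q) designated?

Designated under: (p=⊤, q=⊥); (p=⊥, q=⊤); (p=⊥, q=⊥).

3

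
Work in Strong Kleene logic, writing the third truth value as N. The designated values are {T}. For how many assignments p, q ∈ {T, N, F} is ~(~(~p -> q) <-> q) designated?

Designated under: (p=T, q=T); (p=N, q=T); (p=F, q=T); (p=F, q=F).

4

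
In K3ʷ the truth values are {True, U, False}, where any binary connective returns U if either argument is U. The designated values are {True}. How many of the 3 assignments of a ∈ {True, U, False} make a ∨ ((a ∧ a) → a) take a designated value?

2

a=True: True ✓
a=U: U ·
a=False: True ✓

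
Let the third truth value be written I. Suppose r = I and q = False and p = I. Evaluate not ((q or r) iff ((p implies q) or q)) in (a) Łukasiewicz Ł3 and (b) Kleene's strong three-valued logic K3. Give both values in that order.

In Łukasiewicz Ł3: q or r = False or I = I
p implies q = I implies False = I  [min(1, 1−½+0)]
(p implies q) or q = I or False = I
(q or r) iff ((p implies q) or q) = I iff I = True
not ((q or r) iff ((p implies q) or q)) = not True = False
In Kleene's strong three-valued logic K3: q or r = False or I = I
p implies q = I implies False = I  [not I or False]
(p implies q) or q = I or False = I
(q or r) iff ((p implies q) or q) = I iff I = I
not ((q or r) iff ((p implies q) or q)) = not I = I
They differ because Łukasiewicz Ł3 and Kleene's strong three-valued logic K3 treat I differently under implication.

False; I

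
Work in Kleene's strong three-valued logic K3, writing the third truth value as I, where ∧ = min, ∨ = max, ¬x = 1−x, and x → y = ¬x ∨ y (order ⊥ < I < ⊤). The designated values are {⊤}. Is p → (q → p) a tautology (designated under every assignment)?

Countermodel: p=I, q=⊤ gives I, which is not designated.

No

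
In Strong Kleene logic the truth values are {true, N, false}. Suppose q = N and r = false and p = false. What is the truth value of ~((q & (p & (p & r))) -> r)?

false

p & r = false & false = false
p & (p & r) = false & false = false
q & (p & (p & r)) = N & false = false
(q & (p & (p & r))) -> r = false -> false = true
~((q & (p & (p & r))) -> r) = ~true = false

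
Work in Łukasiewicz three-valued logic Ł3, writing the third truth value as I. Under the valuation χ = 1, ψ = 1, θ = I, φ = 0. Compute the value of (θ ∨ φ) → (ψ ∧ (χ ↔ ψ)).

θ ∨ φ = I ∨ 0 = I
χ ↔ ψ = 1 ↔ 1 = 1
ψ ∧ (χ ↔ ψ) = 1 ∧ 1 = 1
(θ ∨ φ) → (ψ ∧ (χ ↔ ψ)) = I → 1 = 1  [min(1, 1−½+1)]

1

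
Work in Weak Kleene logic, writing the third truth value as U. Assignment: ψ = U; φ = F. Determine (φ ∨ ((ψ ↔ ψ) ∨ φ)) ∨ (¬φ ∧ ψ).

ψ ↔ ψ = U ↔ U = U
(ψ ↔ ψ) ∨ φ = U ∨ F = U
φ ∨ ((ψ ↔ ψ) ∨ φ) = F ∨ U = U
¬φ = ¬F = T
¬φ ∧ ψ = T ∧ U = U
(φ ∨ ((ψ ↔ ψ) ∨ φ)) ∨ (¬φ ∧ ψ) = U ∨ U = U

U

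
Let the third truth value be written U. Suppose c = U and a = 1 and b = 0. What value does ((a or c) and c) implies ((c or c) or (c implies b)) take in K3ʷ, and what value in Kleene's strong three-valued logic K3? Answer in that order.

U; U

In K3ʷ: a or c = 1 or U = U
(a or c) and c = U and U = U
c or c = U or U = U
c implies b = U implies 0 = U  [any arg is the third value ⇒ result is the third value]
(c or c) or (c implies b) = U or U = U
((a or c) and c) implies ((c or c) or (c implies b)) = U implies U = U
In Kleene's strong three-valued logic K3: a or c = 1 or U = 1
(a or c) and c = 1 and U = U
c or c = U or U = U
c implies b = U implies 0 = U  [not U or 0]
(c or c) or (c implies b) = U or U = U
((a or c) and c) implies ((c or c) or (c implies b)) = U implies U = U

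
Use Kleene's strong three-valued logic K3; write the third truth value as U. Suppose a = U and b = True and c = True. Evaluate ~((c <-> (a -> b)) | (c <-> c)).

False

a -> b = U -> True = True  [~U | True]
c <-> (a -> b) = True <-> True = True
c <-> c = True <-> True = True
(c <-> (a -> b)) | (c <-> c) = True | True = True
~((c <-> (a -> b)) | (c <-> c)) = ~True = False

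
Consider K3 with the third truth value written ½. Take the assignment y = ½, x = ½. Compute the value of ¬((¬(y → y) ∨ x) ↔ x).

y → y = ½ → ½ = ½  [¬½ ∨ ½]
¬(y → y) = ¬½ = ½
¬(y → y) ∨ x = ½ ∨ ½ = ½
(¬(y → y) ∨ x) ↔ x = ½ ↔ ½ = ½
¬((¬(y → y) ∨ x) ↔ x) = ¬½ = ½

½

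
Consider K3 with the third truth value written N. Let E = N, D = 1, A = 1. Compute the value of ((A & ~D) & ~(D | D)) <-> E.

~D = ~1 = 0
A & ~D = 1 & 0 = 0
D | D = 1 | 1 = 1
~(D | D) = ~1 = 0
(A & ~D) & ~(D | D) = 0 & 0 = 0
((A & ~D) & ~(D | D)) <-> E = 0 <-> N = N

N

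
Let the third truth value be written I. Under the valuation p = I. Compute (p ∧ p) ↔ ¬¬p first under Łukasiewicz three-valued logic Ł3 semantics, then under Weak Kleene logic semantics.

true; I

In Łukasiewicz three-valued logic Ł3: p ∧ p = I ∧ I = I
¬p = ¬I = I
¬¬p = ¬I = I
(p ∧ p) ↔ ¬¬p = I ↔ I = true  [1 − |½−½|]
In Weak Kleene logic: p ∧ p = I ∧ I = I
¬p = ¬I = I
¬¬p = ¬I = I
(p ∧ p) ↔ ¬¬p = I ↔ I = I
They differ because Łukasiewicz three-valued logic Ł3 and Weak Kleene logic treat I differently under the binary connectives.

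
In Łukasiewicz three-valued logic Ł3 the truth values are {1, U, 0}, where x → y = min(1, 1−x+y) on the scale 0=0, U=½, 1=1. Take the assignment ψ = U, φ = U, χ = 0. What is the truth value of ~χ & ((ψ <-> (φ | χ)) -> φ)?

U

~χ = ~0 = 1
φ | χ = U | 0 = U
ψ <-> (φ | χ) = U <-> U = 1  [1 − |½−½|]
(ψ <-> (φ | χ)) -> φ = 1 -> U = U
~χ & ((ψ <-> (φ | χ)) -> φ) = 1 & U = U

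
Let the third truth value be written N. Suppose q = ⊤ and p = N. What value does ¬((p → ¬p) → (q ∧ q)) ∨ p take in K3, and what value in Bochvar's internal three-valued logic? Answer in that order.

In K3: ¬p = ¬N = N
p → ¬p = N → N = N
q ∧ q = ⊤ ∧ ⊤ = ⊤
(p → ¬p) → (q ∧ q) = N → ⊤ = ⊤
¬((p → ¬p) → (q ∧ q)) = ¬⊤ = ⊥
¬((p → ¬p) → (q ∧ q)) ∨ p = ⊥ ∨ N = N
In Bochvar's internal three-valued logic: ¬p = ¬N = N
p → ¬p = N → N = N  [any arg is the third value ⇒ result is the third value]
q ∧ q = ⊤ ∧ ⊤ = ⊤
(p → ¬p) → (q ∧ q) = N → ⊤ = N
¬((p → ¬p) → (q ∧ q)) = ¬N = N
¬((p → ¬p) → (q ∧ q)) ∨ p = N ∨ N = N

N; N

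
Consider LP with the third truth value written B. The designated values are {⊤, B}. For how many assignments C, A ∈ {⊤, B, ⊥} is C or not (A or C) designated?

Of the 9 assignments, 8 give a value in {⊤, B}.

8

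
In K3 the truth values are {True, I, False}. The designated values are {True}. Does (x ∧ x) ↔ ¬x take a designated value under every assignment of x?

Countermodel: x=True gives False, which is not designated.

No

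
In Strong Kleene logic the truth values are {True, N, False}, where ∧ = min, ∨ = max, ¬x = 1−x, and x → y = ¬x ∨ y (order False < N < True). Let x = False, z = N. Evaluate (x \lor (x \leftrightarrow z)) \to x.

N

x \leftrightarrow z = False \leftrightarrow N = N
x \lor (x \leftrightarrow z) = False \lor N = N
(x \lor (x \leftrightarrow z)) \to x = N \to False = N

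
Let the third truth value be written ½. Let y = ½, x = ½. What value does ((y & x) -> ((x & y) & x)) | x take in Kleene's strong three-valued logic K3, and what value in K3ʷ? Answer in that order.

In Kleene's strong three-valued logic K3: y & x = ½ & ½ = ½
x & y = ½ & ½ = ½
(x & y) & x = ½ & ½ = ½
(y & x) -> ((x & y) & x) = ½ -> ½ = ½
((y & x) -> ((x & y) & x)) | x = ½ | ½ = ½
In K3ʷ: y & x = ½ & ½ = ½
x & y = ½ & ½ = ½
(x & y) & x = ½ & ½ = ½
(y & x) -> ((x & y) & x) = ½ -> ½ = ½  [any arg is the third value ⇒ result is the third value]
((y & x) -> ((x & y) & x)) | x = ½ | ½ = ½

½; ½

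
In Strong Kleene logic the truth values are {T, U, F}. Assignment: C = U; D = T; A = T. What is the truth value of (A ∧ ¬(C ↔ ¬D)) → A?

T

¬D = ¬T = F
C ↔ ¬D = U ↔ F = U
¬(C ↔ ¬D) = ¬U = U
A ∧ ¬(C ↔ ¬D) = T ∧ U = U
(A ∧ ¬(C ↔ ¬D)) → A = U → T = T  [¬U ∨ T]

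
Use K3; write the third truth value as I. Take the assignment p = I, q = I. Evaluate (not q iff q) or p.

I

not q = not I = I
not q iff q = I iff I = I
(not q iff q) or p = I or I = I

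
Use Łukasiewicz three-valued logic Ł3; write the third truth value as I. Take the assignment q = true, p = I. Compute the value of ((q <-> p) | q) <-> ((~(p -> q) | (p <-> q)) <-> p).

q <-> p = true <-> I = I  [1 − |1−½|]
(q <-> p) | q = I | true = true
p -> q = I -> true = true
~(p -> q) = ~true = false
p <-> q = I <-> true = I
~(p -> q) | (p <-> q) = false | I = I
(~(p -> q) | (p <-> q)) <-> p = I <-> I = true
((q <-> p) | q) <-> ((~(p -> q) | (p <-> q)) <-> p) = true <-> true = true

true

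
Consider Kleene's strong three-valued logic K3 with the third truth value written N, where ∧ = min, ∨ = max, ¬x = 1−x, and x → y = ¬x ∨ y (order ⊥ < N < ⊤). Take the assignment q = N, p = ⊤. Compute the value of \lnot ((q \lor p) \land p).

⊥

q \lor p = N \lor ⊤ = ⊤
(q \lor p) \land p = ⊤ \land ⊤ = ⊤
\lnot ((q \lor p) \land p) = \lnot ⊤ = ⊥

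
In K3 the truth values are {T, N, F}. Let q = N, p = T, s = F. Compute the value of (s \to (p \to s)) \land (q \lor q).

N

p \to s = T \to F = F
s \to (p \to s) = F \to F = T
q \lor q = N \lor N = N
(s \to (p \to s)) \land (q \lor q) = T \land N = N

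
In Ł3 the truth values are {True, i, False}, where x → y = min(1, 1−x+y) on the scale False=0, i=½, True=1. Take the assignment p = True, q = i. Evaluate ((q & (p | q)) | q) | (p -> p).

p | q = True | i = True
q & (p | q) = i & True = i
(q & (p | q)) | q = i | i = i
p -> p = True -> True = True
((q & (p | q)) | q) | (p -> p) = i | True = True

True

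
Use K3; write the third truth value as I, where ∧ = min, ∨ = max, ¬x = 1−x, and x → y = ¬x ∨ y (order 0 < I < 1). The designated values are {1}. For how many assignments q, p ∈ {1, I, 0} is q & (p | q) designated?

3

Designated under: (q=1, p=1); (q=1, p=I); (q=1, p=0).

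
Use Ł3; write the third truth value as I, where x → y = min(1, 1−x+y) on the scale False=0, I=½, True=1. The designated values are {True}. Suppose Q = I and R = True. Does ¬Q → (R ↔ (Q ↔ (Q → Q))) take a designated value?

Yes

¬Q = ¬I = I
Q → Q = I → I = True  [min(1, 1−½+½)]
Q ↔ (Q → Q) = I ↔ True = I
R ↔ (Q ↔ (Q → Q)) = True ↔ I = I
¬Q → (R ↔ (Q ↔ (Q → Q))) = I → I = True
True ∈ {True}.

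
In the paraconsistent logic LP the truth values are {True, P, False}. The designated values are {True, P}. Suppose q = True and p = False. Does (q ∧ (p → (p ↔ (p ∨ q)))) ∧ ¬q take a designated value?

No

p ∨ q = False ∨ True = True
p ↔ (p ∨ q) = False ↔ True = False
p → (p ↔ (p ∨ q)) = False → False = True
q ∧ (p → (p ↔ (p ∨ q))) = True ∧ True = True
¬q = ¬True = False
(q ∧ (p → (p ↔ (p ∨ q)))) ∧ ¬q = True ∧ False = False
False ∉ {True, P}.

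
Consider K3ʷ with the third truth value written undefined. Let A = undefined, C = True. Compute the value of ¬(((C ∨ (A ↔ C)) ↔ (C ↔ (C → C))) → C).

undefined

A ↔ C = undefined ↔ True = undefined
C ∨ (A ↔ C) = True ∨ undefined = undefined
C → C = True → True = True
C ↔ (C → C) = True ↔ True = True
(C ∨ (A ↔ C)) ↔ (C ↔ (C → C)) = undefined ↔ True = undefined
((C ∨ (A ↔ C)) ↔ (C ↔ (C → C))) → C = undefined → True = undefined  [any arg is the third value ⇒ result is the third value]
¬(((C ∨ (A ↔ C)) ↔ (C ↔ (C → C))) → C) = ¬undefined = undefined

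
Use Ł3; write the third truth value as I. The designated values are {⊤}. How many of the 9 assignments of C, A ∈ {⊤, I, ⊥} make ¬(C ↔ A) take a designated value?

2

Designated under: (C=⊤, A=⊥); (C=⊥, A=⊤).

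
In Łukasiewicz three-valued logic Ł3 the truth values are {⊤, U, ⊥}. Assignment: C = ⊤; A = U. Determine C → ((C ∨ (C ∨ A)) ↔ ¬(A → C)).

⊥

C ∨ A = ⊤ ∨ U = ⊤
C ∨ (C ∨ A) = ⊤ ∨ ⊤ = ⊤
A → C = U → ⊤ = ⊤  [min(1, 1−½+1)]
¬(A → C) = ¬⊤ = ⊥
(C ∨ (C ∨ A)) ↔ ¬(A → C) = ⊤ ↔ ⊥ = ⊥
C → ((C ∨ (C ∨ A)) ↔ ¬(A → C)) = ⊤ → ⊥ = ⊥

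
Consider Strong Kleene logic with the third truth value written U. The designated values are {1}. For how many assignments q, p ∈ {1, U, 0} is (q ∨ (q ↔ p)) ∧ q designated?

Designated under: (q=1, p=1); (q=1, p=U); (q=1, p=0).

3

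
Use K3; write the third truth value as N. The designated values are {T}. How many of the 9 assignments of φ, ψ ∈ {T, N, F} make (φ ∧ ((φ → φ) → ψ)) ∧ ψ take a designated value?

1

Designated under: (φ=T, ψ=T).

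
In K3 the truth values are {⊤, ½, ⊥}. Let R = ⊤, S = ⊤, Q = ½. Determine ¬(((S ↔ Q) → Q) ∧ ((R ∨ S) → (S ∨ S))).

½

S ↔ Q = ⊤ ↔ ½ = ½
(S ↔ Q) → Q = ½ → ½ = ½
R ∨ S = ⊤ ∨ ⊤ = ⊤
S ∨ S = ⊤ ∨ ⊤ = ⊤
(R ∨ S) → (S ∨ S) = ⊤ → ⊤ = ⊤
((S ↔ Q) → Q) ∧ ((R ∨ S) → (S ∨ S)) = ½ ∧ ⊤ = ½
¬(((S ↔ Q) → Q) ∧ ((R ∨ S) → (S ∨ S))) = ¬½ = ½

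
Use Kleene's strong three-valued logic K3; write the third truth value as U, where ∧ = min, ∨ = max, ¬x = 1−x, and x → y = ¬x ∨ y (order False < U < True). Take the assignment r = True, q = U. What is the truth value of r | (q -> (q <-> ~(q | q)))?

q | q = U | U = U
~(q | q) = ~U = U
q <-> ~(q | q) = U <-> U = U
q -> (q <-> ~(q | q)) = U -> U = U
r | (q -> (q <-> ~(q | q))) = True | U = True

True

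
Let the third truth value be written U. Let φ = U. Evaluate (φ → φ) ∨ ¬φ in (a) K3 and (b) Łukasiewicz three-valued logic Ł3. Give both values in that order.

U; true

In K3: φ → φ = U → U = U  [¬U ∨ U]
¬φ = ¬U = U
(φ → φ) ∨ ¬φ = U ∨ U = U
In Łukasiewicz three-valued logic Ł3: φ → φ = U → U = true  [min(1, 1−½+½)]
¬φ = ¬U = U
(φ → φ) ∨ ¬φ = true ∨ U = true
They differ because K3 and Łukasiewicz three-valued logic Ł3 treat U differently under implication.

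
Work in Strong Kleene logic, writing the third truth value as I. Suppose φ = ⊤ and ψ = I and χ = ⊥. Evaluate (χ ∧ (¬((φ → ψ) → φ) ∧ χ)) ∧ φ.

φ → ψ = ⊤ → I = I
(φ → ψ) → φ = I → ⊤ = ⊤
¬((φ → ψ) → φ) = ¬⊤ = ⊥
¬((φ → ψ) → φ) ∧ χ = ⊥ ∧ ⊥ = ⊥
χ ∧ (¬((φ → ψ) → φ) ∧ χ) = ⊥ ∧ ⊥ = ⊥
(χ ∧ (¬((φ → ψ) → φ) ∧ χ)) ∧ φ = ⊥ ∧ ⊤ = ⊥

⊥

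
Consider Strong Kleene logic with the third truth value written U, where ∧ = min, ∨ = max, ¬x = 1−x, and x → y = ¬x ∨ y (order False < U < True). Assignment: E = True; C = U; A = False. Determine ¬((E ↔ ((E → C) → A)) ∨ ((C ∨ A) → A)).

E → C = True → U = U  [¬True ∨ U]
(E → C) → A = U → False = U
E ↔ ((E → C) → A) = True ↔ U = U
C ∨ A = U ∨ False = U
(C ∨ A) → A = U → False = U
(E ↔ ((E → C) → A)) ∨ ((C ∨ A) → A) = U ∨ U = U
¬((E ↔ ((E → C) → A)) ∨ ((C ∨ A) → A)) = ¬U = U

U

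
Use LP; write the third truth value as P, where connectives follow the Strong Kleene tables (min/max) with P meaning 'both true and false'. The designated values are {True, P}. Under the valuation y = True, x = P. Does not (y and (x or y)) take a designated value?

x or y = P or True = True
y and (x or y) = True and True = True
not (y and (x or y)) = not True = False
False ∉ {True, P}.

No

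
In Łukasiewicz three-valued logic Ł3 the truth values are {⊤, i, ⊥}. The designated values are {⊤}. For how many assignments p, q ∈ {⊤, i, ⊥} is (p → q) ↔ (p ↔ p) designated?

6

Of the 9 assignments, 6 give a value in {⊤}.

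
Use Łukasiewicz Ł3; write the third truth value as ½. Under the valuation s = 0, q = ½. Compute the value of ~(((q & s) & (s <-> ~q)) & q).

q & s = ½ & 0 = 0
~q = ~½ = ½
s <-> ~q = 0 <-> ½ = ½  [1 − |0−½|]
(q & s) & (s <-> ~q) = 0 & ½ = 0
((q & s) & (s <-> ~q)) & q = 0 & ½ = 0
~(((q & s) & (s <-> ~q)) & q) = ~0 = 1

1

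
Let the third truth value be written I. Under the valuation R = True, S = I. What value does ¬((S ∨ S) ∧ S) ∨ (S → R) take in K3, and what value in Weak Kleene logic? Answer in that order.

True; I

In K3: S ∨ S = I ∨ I = I
(S ∨ S) ∧ S = I ∧ I = I
¬((S ∨ S) ∧ S) = ¬I = I
S → R = I → True = True
¬((S ∨ S) ∧ S) ∨ (S → R) = I ∨ True = True
In Weak Kleene logic: S ∨ S = I ∨ I = I
(S ∨ S) ∧ S = I ∧ I = I
¬((S ∨ S) ∧ S) = ¬I = I
S → R = I → True = I  [any arg is the third value ⇒ result is the third value]
¬((S ∨ S) ∧ S) ∨ (S → R) = I ∨ I = I
They differ because K3 and Weak Kleene logic treat I differently under the binary connectives.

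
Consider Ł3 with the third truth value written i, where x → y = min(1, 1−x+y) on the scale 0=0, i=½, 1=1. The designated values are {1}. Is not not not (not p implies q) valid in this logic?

No

Countermodel: p=1, q=1 gives 0, which is not designated.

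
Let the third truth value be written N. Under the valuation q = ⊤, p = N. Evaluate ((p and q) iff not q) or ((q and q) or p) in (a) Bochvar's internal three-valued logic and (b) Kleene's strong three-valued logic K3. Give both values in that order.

In Bochvar's internal three-valued logic: p and q = N and ⊤ = N
not q = not ⊤ = ⊥
(p and q) iff not q = N iff ⊥ = N
q and q = ⊤ and ⊤ = ⊤
(q and q) or p = ⊤ or N = N
((p and q) iff not q) or ((q and q) or p) = N or N = N
In Kleene's strong three-valued logic K3: p and q = N and ⊤ = N
not q = not ⊤ = ⊥
(p and q) iff not q = N iff ⊥ = N
q and q = ⊤ and ⊤ = ⊤
(q and q) or p = ⊤ or N = ⊤
((p and q) iff not q) or ((q and q) or p) = N or ⊤ = ⊤
They differ because Bochvar's internal three-valued logic and Kleene's strong three-valued logic K3 treat N differently under the binary connectives.

N; ⊤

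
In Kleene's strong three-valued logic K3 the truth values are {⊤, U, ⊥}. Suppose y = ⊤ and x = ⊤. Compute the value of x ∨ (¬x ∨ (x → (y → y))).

⊤

¬x = ¬⊤ = ⊥
y → y = ⊤ → ⊤ = ⊤
x → (y → y) = ⊤ → ⊤ = ⊤
¬x ∨ (x → (y → y)) = ⊥ ∨ ⊤ = ⊤
x ∨ (¬x ∨ (x → (y → y))) = ⊤ ∨ ⊤ = ⊤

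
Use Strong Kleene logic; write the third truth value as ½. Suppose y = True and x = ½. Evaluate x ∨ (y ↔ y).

True

y ↔ y = True ↔ True = True
x ∨ (y ↔ y) = ½ ∨ True = True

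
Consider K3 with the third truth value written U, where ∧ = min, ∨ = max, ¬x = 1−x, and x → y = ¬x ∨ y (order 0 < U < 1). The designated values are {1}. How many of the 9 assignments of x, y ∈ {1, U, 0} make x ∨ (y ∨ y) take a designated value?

Of the 9 assignments, 5 give a value in {1}.

5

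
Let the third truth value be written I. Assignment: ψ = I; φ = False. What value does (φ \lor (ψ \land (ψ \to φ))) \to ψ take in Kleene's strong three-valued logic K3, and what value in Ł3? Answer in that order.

In Kleene's strong three-valued logic K3: ψ \to φ = I \to False = I
ψ \land (ψ \to φ) = I \land I = I
φ \lor (ψ \land (ψ \to φ)) = False \lor I = I
(φ \lor (ψ \land (ψ \to φ))) \to ψ = I \to I = I
In Ł3: ψ \to φ = I \to False = I  [min(1, 1−½+0)]
ψ \land (ψ \to φ) = I \land I = I
φ \lor (ψ \land (ψ \to φ)) = False \lor I = I
(φ \lor (ψ \land (ψ \to φ))) \to ψ = I \to I = True
They differ because Kleene's strong three-valued logic K3 and Ł3 treat I differently under implication.

I; True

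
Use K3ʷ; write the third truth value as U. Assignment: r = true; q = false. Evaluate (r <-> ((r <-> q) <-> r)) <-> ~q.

false

r <-> q = true <-> false = false
(r <-> q) <-> r = false <-> true = false
r <-> ((r <-> q) <-> r) = true <-> false = false
~q = ~false = true
(r <-> ((r <-> q) <-> r)) <-> ~q = false <-> true = false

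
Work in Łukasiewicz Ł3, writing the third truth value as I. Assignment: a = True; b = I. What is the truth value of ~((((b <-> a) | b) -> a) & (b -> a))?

b <-> a = I <-> True = I  [1 − |½−1|]
(b <-> a) | b = I | I = I
((b <-> a) | b) -> a = I -> True = True
b -> a = I -> True = True
(((b <-> a) | b) -> a) & (b -> a) = True & True = True
~((((b <-> a) | b) -> a) & (b -> a)) = ~True = False

False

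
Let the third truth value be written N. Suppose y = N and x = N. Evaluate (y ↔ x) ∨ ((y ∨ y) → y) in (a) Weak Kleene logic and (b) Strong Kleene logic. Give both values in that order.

In Weak Kleene logic: y ↔ x = N ↔ N = N
y ∨ y = N ∨ N = N
(y ∨ y) → y = N → N = N  [any arg is the third value ⇒ result is the third value]
(y ↔ x) ∨ ((y ∨ y) → y) = N ∨ N = N
In Strong Kleene logic: y ↔ x = N ↔ N = N
y ∨ y = N ∨ N = N
(y ∨ y) → y = N → N = N  [¬N ∨ N]
(y ↔ x) ∨ ((y ∨ y) → y) = N ∨ N = N

N; N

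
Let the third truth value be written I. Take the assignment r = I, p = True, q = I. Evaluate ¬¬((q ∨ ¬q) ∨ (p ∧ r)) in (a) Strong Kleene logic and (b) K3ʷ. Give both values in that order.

In Strong Kleene logic: ¬q = ¬I = I
q ∨ ¬q = I ∨ I = I
p ∧ r = True ∧ I = I
(q ∨ ¬q) ∨ (p ∧ r) = I ∨ I = I
¬((q ∨ ¬q) ∨ (p ∧ r)) = ¬I = I
¬¬((q ∨ ¬q) ∨ (p ∧ r)) = ¬I = I
In K3ʷ: ¬q = ¬I = I
q ∨ ¬q = I ∨ I = I
p ∧ r = True ∧ I = I
(q ∨ ¬q) ∨ (p ∧ r) = I ∨ I = I
¬((q ∨ ¬q) ∨ (p ∧ r)) = ¬I = I
¬¬((q ∨ ¬q) ∨ (p ∧ r)) = ¬I = I

I; I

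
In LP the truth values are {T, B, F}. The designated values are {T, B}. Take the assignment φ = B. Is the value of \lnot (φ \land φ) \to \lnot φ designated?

φ \land φ = B \land B = B
\lnot (φ \land φ) = \lnot B = B
\lnot φ = \lnot B = B
\lnot (φ \land φ) \to \lnot φ = B \to B = B  [\lnot B \lor B]
B ∈ {T, B}.

Yes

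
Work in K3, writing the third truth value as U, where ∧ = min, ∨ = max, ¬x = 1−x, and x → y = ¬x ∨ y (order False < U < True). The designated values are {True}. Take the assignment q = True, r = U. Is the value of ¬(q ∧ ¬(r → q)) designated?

r → q = U → True = True  [¬U ∨ True]
¬(r → q) = ¬True = False
q ∧ ¬(r → q) = True ∧ False = False
¬(q ∧ ¬(r → q)) = ¬False = True
True ∈ {True}.

Yes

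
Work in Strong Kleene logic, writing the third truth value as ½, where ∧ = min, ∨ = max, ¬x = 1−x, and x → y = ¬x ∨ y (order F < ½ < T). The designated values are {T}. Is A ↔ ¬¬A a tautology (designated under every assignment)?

Countermodel: A=½ gives ½, which is not designated.

No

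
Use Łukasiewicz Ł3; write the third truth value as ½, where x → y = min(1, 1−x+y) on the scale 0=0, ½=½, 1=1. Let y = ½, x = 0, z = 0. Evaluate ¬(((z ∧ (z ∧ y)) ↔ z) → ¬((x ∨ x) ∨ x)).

0

z ∧ y = 0 ∧ ½ = 0
z ∧ (z ∧ y) = 0 ∧ 0 = 0
(z ∧ (z ∧ y)) ↔ z = 0 ↔ 0 = 1
x ∨ x = 0 ∨ 0 = 0
(x ∨ x) ∨ x = 0 ∨ 0 = 0
¬((x ∨ x) ∨ x) = ¬0 = 1
((z ∧ (z ∧ y)) ↔ z) → ¬((x ∨ x) ∨ x) = 1 → 1 = 1
¬(((z ∧ (z ∧ y)) ↔ z) → ¬((x ∨ x) ∨ x)) = ¬1 = 0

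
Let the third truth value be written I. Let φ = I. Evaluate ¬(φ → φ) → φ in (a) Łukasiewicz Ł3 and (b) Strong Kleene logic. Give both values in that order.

In Łukasiewicz Ł3: φ → φ = I → I = T  [min(1, 1−½+½)]
¬(φ → φ) = ¬T = F
¬(φ → φ) → φ = F → I = T
In Strong Kleene logic: φ → φ = I → I = I  [¬I ∨ I]
¬(φ → φ) = ¬I = I
¬(φ → φ) → φ = I → I = I
They differ because Łukasiewicz Ł3 and Strong Kleene logic treat I differently under implication.

T; I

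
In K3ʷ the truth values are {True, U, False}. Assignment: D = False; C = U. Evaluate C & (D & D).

D & D = False & False = False
C & (D & D) = U & False = U

U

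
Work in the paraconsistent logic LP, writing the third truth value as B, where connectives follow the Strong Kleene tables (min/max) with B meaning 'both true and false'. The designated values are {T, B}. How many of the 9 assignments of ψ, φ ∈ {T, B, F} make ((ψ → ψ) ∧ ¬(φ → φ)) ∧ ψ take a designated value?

2

Designated under: (ψ=T, φ=B); (ψ=B, φ=B).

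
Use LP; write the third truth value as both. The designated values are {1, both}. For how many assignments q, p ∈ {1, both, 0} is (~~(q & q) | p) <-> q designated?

Of the 9 assignments, 8 give a value in {1, both}.

8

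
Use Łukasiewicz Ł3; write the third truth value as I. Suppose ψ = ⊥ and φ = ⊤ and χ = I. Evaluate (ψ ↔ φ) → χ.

ψ ↔ φ = ⊥ ↔ ⊤ = ⊥
(ψ ↔ φ) → χ = ⊥ → I = ⊤  [min(1, 1−0+½)]

⊤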